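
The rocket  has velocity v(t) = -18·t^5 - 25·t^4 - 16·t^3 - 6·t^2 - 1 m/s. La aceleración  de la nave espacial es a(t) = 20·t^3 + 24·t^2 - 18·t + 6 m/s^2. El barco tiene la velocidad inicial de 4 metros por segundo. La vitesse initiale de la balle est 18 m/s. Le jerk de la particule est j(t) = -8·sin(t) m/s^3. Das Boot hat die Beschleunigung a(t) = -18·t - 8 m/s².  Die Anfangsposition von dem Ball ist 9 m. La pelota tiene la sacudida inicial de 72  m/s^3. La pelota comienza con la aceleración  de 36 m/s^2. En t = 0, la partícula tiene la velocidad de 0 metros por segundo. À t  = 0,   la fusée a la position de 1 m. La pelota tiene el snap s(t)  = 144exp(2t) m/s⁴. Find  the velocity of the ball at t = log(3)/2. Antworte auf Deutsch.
Wir müssen die Stammfunktion unserer Gleichung für den Snap s(t) = 144·exp(2·t) 3-mal finden. Durch Integration von dem Snap und Verwendung der Anfangsbedingung j(0) = 72, erhalten wir j(t) = 72·exp(2·t). Das Integral von dem Ruck ist die Beschleunigung. Mit a(0) = 36 erhalten wir a(t) = 36·exp(2·t). Die Stammfunktion von der Beschleunigung ist die Geschwindigkeit. Mit v(0) = 18 erhalten wir v(t) = 18·exp(2·t). Aus der Gleichung für die Geschwindigkeit v(t) = 18·exp(2·t), setzen wir t = log(3)/2 ein und erhalten v = 54.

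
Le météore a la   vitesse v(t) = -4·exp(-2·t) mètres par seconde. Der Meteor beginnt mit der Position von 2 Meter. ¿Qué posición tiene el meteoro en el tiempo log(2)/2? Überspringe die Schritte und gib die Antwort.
x(log(2)/2) = 1.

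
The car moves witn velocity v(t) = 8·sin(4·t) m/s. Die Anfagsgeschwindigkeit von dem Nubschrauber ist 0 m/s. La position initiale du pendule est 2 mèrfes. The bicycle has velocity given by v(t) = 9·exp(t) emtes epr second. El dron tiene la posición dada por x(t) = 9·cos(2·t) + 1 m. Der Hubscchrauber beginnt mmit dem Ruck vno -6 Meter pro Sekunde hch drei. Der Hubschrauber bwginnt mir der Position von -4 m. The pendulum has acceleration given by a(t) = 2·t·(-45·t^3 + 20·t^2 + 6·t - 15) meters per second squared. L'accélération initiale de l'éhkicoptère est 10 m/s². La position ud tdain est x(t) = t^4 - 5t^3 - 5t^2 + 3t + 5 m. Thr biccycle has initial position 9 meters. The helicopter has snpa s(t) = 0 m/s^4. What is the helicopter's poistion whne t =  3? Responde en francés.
Nous devons trouver la primitive de notre équation du snap s(t) = 0 4 fois. En intégrant le snap et en utilisant la condition initiale j(0) = -6, nous obtenons j(t) = -6. L'intégrale du jerk est l'accélération. En utilisant a(0) = 10, nous obtenons a(t) = 10 - 6·t. En prenant ∫a(t)dt et en appliquant v(0) = 0, nous trouvons v(t) = t·(10 - 3·t). En intégrant la vitesse et en utilisant la condition initiale x(0) = -4, nous obtenons x(t) = -t^3 + 5·t^2 - 4. Nous avons la position x(t) = -t^3 + 5·t^2 - 4. En substituant t = 3: x(3) = 14.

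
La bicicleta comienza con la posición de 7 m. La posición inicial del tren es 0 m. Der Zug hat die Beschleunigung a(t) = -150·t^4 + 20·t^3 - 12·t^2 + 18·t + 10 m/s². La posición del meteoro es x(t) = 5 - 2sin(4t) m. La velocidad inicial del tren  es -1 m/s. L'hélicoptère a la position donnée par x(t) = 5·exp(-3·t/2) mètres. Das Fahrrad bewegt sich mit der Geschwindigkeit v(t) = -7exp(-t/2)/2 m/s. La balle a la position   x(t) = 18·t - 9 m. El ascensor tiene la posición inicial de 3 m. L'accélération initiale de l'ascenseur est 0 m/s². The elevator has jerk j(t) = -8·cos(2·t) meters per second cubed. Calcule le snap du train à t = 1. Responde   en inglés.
Starting from acceleration a(t) = -150·t^4 + 20·t^3 - 12·t^2 + 18·t + 10, we take 2 derivatives. Differentiating acceleration, we get jerk: j(t) = -600·t^3 + 60·t^2 - 24·t + 18. Differentiating jerk, we get snap: s(t) = -1800·t^2 + 120·t - 24. From the given snap equation s(t) = -1800·t^2 + 120·t - 24, we substitute t = 1 to get s = -1704.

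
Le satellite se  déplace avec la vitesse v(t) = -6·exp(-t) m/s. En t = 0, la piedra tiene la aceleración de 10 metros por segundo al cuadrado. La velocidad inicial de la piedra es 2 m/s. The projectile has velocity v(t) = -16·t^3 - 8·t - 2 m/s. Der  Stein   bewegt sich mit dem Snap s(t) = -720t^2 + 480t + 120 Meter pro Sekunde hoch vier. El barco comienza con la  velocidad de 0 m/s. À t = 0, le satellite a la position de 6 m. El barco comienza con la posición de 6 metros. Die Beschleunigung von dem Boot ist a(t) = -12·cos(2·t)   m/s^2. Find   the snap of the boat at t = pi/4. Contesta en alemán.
Ausgehend von der Beschleunigung a(t) = -12·cos(2·t), nehmen wir 2 Ableitungen. Die Ableitung von der Beschleunigung ergibt den Ruck: j(t) = 24·sin(2·t). Durch Ableiten von dem Ruck erhalten wir den Snap: s(t) = 48·cos(2·t). Aus der Gleichung für den Snap s(t) = 48·cos(2·t), setzen wir t = pi/4 ein und erhalten s = 0.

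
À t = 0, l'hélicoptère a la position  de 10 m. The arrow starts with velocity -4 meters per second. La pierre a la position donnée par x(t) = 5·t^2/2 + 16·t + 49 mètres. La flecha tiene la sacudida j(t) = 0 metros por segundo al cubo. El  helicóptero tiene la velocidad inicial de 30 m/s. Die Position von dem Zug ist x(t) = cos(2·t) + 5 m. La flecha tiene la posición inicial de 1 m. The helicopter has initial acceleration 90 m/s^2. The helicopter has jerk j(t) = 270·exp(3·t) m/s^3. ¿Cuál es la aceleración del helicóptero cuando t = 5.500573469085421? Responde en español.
Necesitamos integrar nuestra ecuación de la sacudida j(t) = 270·exp(3·t) 1 vez. Tomando ∫j(t)dt y aplicando a(0) = 90, encontramos a(t) = 90·exp(3·t). De la ecuación de la aceleración a(t) = 90·exp(3·t), sustituimos t = 5.500573469085421 para obtener a = 1320835169.43141.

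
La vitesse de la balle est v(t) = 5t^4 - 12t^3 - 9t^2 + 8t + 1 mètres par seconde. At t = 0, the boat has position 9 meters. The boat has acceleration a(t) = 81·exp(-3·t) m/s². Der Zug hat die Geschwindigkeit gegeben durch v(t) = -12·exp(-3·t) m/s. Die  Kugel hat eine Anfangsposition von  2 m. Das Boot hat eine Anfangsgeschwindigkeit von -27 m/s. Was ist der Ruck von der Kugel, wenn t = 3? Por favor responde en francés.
Nous devons dériver notre équation de la vitesse v(t) = 5·t^4 - 12·t^3 - 9·t^2 + 8·t + 1 2 fois. La dérivée de la vitesse donne l'accélération: a(t) = 20·t^3 - 36·t^2 - 18·t + 8. En dérivant l'accélération, nous obtenons le jerk: j(t) = 60·t^2 - 72·t - 18. En utilisant j(t) = 60·t^2 - 72·t - 18 et en substituant t = 3, nous trouvons j = 306.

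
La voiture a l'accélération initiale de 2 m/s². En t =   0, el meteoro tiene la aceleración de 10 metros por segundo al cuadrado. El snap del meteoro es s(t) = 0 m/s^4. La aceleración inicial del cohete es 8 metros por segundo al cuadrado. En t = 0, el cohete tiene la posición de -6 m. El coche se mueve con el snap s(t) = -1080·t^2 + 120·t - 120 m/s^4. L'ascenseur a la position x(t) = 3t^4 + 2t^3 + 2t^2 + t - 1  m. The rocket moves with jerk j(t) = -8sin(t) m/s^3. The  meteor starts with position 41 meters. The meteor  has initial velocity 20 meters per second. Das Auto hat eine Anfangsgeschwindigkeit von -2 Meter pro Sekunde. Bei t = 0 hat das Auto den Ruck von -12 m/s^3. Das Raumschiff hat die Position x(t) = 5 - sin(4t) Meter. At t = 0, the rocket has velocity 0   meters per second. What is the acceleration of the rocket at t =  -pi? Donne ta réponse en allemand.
Ausgehend von dem Ruck j(t) = -8·sin(t), nehmen wir 1 Stammfunktion. Durch Integration von dem Ruck und Verwendung der Anfangsbedingung a(0) = 8, erhalten wir a(t) = 8·cos(t). Wir haben die Beschleunigung a(t) = 8·cos(t). Durch Einsetzen von t = -pi: a(-pi) = -8.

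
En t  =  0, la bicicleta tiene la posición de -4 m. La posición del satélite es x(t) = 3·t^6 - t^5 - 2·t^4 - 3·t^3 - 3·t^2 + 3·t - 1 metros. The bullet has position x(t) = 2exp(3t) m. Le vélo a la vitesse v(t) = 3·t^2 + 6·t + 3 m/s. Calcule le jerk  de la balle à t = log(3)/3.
En partant de la position x(t) = 2·exp(3·t), nous prenons 3 dérivées. En prenant d/dt de x(t), nous trouvons v(t) = 6·exp(3·t). La dérivée de la vitesse donne l'accélération: a(t) = 18·exp(3·t). En dérivant l'accélération, nous obtenons le jerk: j(t) = 54·exp(3·t). En utilisant j(t) = 54·exp(3·t) et en substituant t = log(3)/3, nous trouvons j = 162.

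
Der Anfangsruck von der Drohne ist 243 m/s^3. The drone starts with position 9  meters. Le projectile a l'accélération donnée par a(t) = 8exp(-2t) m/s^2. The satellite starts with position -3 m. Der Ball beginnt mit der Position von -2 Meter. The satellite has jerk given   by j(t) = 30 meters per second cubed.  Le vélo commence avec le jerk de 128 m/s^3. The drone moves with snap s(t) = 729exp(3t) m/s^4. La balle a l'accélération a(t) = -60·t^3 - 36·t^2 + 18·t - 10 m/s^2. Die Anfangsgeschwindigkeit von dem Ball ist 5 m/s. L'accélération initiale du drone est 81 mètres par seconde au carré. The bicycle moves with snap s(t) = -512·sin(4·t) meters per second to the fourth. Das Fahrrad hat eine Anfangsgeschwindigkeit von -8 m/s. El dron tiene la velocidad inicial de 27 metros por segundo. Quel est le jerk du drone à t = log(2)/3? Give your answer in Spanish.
Debemos encontrar la integral de nuestra ecuación del snap s(t) = 729·exp(3·t) 1 vez. La antiderivada del snap es la sacudida. Usando j(0) = 243, obtenemos j(t) = 243·exp(3·t). Usando j(t) = 243·exp(3·t) y sustituyendo t = log(2)/3, encontramos j = 486.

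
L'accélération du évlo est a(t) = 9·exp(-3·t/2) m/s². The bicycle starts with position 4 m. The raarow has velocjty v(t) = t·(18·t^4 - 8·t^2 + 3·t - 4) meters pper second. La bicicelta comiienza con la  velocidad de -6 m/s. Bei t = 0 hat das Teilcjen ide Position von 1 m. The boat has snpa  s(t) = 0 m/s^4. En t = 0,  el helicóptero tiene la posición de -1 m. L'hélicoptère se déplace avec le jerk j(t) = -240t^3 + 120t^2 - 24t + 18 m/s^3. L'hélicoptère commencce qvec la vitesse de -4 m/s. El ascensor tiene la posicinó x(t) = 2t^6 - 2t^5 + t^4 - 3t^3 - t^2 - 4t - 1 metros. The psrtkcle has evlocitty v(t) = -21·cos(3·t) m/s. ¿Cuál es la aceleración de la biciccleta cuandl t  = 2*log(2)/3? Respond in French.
En utilisant a(t) = 9·exp(-3·t/2) et en substituant t = 2*log(2)/3, nous trouvons a = 9/2.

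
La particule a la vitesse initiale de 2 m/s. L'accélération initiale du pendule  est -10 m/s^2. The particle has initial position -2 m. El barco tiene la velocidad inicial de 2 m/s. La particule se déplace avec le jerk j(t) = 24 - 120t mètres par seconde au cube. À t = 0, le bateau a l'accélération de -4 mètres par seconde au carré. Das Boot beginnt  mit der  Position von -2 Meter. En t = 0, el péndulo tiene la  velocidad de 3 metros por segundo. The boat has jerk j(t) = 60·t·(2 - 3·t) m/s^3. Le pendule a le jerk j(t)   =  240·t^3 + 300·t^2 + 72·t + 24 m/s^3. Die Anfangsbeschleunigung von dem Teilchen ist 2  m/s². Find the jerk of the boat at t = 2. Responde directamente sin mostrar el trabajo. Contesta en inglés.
At t = 2, j = -480.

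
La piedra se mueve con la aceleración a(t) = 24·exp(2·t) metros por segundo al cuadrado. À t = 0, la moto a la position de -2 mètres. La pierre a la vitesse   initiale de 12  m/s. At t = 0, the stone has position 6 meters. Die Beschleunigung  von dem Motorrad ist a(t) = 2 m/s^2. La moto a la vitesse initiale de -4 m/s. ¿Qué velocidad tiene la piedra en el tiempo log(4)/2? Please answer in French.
Nous devons trouver l'intégrale de notre équation de l'accélération a(t) = 24·exp(2·t) 1 fois. En intégrant l'accélération et en utilisant la condition initiale v(0) = 12, nous obtenons v(t) = 12·exp(2·t). De l'équation de la vitesse v(t) = 12·exp(2·t), nous substituons t = log(4)/2 pour obtenir v = 48.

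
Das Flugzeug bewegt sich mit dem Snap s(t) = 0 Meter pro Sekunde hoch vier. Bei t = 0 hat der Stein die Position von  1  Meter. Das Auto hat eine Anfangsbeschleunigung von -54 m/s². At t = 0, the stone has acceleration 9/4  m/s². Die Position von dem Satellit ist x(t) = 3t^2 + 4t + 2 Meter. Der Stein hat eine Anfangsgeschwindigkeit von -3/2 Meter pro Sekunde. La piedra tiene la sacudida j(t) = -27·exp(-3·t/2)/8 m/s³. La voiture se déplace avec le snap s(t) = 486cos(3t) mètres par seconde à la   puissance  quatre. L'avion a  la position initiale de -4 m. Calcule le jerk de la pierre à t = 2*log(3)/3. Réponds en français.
En utilisant j(t) = -27·exp(-3·t/2)/8 et en substituant t = 2*log(3)/3, nous trouvons j = -9/8.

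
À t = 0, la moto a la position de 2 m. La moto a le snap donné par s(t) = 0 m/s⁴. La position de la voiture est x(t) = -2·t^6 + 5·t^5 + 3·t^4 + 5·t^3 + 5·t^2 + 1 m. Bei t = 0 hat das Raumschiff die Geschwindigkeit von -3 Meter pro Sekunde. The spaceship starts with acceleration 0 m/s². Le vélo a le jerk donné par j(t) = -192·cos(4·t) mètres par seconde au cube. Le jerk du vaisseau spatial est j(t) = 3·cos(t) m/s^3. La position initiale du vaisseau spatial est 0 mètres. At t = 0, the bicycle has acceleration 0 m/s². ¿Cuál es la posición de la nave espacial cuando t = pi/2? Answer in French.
En partant du jerk j(t) = 3·cos(t), nous prenons 3 intégrales. L'intégrale du jerk, avec a(0) = 0, donne l'accélération: a(t) = 3·sin(t). L'intégrale de l'accélération est la vitesse. En utilisant v(0) = -3, nous obtenons v(t) = -3·cos(t). En prenant ∫v(t)dt et en appliquant x(0) = 0, nous trouvons x(t) = -3·sin(t). Nous avons la position x(t) = -3·sin(t). En substituant t = pi/2: x(pi/2) = -3.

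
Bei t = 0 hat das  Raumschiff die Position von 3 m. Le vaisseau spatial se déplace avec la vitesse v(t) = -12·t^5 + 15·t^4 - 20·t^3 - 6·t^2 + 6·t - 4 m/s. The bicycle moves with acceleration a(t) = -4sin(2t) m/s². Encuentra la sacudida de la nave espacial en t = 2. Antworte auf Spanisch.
Para resolver esto, necesitamos tomar 2 derivadas de nuestra ecuación de la velocidad v(t) = -12·t^5 + 15·t^4 - 20·t^3 - 6·t^2 + 6·t - 4. Tomando d/dt de v(t), encontramos a(t) = -60·t^4 + 60·t^3 - 60·t^2 - 12·t + 6. La derivada de la aceleración da la sacudida: j(t) = -240·t^3 + 180·t^2 - 120·t - 12. Tenemos la sacudida j(t) = -240·t^3 + 180·t^2 - 120·t - 12. Sustituyendo t = 2: j(2) = -1452.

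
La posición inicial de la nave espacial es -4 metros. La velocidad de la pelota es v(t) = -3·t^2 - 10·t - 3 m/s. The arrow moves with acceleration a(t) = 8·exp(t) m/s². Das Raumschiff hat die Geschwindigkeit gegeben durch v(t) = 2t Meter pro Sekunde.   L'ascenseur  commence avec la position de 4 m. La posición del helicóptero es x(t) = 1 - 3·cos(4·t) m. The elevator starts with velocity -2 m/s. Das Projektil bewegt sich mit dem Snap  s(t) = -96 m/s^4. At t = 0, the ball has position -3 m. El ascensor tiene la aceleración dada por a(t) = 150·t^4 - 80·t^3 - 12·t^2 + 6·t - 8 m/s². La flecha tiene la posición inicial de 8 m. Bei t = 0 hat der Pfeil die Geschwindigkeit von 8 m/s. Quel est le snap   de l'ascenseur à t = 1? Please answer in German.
Um dies zu lösen, müssen wir 2 Ableitungen unserer Gleichung für die Beschleunigung a(t) = 150·t^4 - 80·t^3 - 12·t^2 + 6·t - 8 nehmen. Mit d/dt von a(t) finden wir j(t) = 600·t^3 - 240·t^2 - 24·t + 6. Die Ableitung von dem Ruck ergibt den Snap: s(t) = 1800·t^2 - 480·t - 24. Wir haben den Snap s(t) = 1800·t^2 - 480·t - 24. Durch Einsetzen von t = 1: s(1) = 1296.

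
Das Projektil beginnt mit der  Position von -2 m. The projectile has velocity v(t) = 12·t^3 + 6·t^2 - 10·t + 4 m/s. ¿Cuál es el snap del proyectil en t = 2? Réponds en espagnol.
Para resolver esto, necesitamos tomar 3 derivadas de nuestra ecuación de la velocidad v(t) = 12·t^3 + 6·t^2 - 10·t + 4. Tomando d/dt de v(t), encontramos a(t) = 36·t^2 + 12·t - 10. Tomando d/dt de a(t), encontramos j(t) = 72·t + 12. Derivando la sacudida, obtenemos el snap: s(t) = 72. De la ecuación del snap s(t) = 72, sustituimos t = 2 para obtener s = 72.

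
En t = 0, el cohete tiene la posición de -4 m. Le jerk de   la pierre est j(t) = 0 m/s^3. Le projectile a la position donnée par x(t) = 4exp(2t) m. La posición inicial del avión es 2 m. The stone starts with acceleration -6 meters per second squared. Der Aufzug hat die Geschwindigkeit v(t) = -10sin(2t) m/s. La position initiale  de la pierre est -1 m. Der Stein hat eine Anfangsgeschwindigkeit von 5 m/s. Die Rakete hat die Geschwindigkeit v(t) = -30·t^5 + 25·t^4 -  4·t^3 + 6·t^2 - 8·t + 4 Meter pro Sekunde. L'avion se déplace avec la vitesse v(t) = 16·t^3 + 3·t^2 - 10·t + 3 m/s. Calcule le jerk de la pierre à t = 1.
De l'équation du jerk j(t) = 0, nous substituons t = 1 pour obtenir j = 0.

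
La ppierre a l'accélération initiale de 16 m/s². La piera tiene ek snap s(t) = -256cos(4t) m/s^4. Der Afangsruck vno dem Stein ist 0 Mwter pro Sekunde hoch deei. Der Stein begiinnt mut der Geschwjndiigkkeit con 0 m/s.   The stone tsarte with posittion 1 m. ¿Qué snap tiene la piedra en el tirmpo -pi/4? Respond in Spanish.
Usando s(t) = -256·cos(4·t) y sustituyendo t = -pi/4, encontramos s = 256.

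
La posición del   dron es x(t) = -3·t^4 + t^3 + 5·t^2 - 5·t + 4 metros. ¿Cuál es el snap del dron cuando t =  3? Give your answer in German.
Um dies zu lösen, müssen wir 4 Ableitungen unserer Gleichung für die Position x(t) = -3·t^4 + t^3 + 5·t^2 - 5·t + 4 nehmen. Die Ableitung von der Position ergibt die Geschwindigkeit: v(t) = -12·t^3 + 3·t^2 + 10·t - 5. Mit d/dt von v(t) finden wir a(t) = -36·t^2 + 6·t + 10. Die Ableitung von der Beschleunigung ergibt den Ruck: j(t) = 6 - 72·t. Durch Ableiten von dem Ruck erhalten wir den Snap: s(t) = -72. Wir haben den Snap s(t) = -72. Durch Einsetzen von t = 3: s(3) = -72.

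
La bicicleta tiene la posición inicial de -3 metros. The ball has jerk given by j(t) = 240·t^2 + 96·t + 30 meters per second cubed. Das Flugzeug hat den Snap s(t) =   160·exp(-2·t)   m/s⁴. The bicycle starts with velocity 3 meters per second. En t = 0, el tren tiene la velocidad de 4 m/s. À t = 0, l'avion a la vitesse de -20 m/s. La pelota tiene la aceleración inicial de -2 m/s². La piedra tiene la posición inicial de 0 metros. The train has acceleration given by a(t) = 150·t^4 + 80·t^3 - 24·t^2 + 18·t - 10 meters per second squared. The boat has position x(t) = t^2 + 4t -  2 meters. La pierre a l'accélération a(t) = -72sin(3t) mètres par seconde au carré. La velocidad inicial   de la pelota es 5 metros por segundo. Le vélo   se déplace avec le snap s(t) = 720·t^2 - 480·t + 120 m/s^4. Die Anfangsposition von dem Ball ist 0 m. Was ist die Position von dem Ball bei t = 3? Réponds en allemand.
Wir müssen das Integral unserer Gleichung für den Ruck j(t) = 240·t^2 + 96·t + 30 3-mal finden. Mit ∫j(t)dt und Anwendung von a(0) = -2, finden wir a(t) = 80·t^3 + 48·t^2 + 30·t - 2. Die Stammfunktion von der Beschleunigung ist die Geschwindigkeit. Mit v(0) = 5 erhalten wir v(t) = 20·t^4 + 16·t^3 + 15·t^2 - 2·t + 5. Das Integral von der Geschwindigkeit ist die Position. Mit x(0) = 0 erhalten wir x(t) = 4·t^5 + 4·t^4 + 5·t^3 - t^2 + 5·t. Aus der Gleichung für die Position x(t) = 4·t^5 + 4·t^4 + 5·t^3 - t^2 + 5·t, setzen wir t = 3 ein und erhalten x = 1437.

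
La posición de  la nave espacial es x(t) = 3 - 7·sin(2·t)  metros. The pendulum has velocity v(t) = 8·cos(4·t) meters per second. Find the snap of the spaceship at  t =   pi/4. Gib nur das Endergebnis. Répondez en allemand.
Bei t = pi/4, s = -112.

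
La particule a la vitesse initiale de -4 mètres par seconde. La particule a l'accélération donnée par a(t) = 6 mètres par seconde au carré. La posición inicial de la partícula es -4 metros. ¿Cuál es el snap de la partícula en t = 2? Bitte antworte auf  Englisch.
To solve this, we need to take 2 derivatives of our acceleration equation a(t) = 6. Differentiating acceleration, we get jerk: j(t) = 0. Taking d/dt of j(t), we find s(t) = 0. Using s(t) = 0 and substituting t = 2, we find s = 0.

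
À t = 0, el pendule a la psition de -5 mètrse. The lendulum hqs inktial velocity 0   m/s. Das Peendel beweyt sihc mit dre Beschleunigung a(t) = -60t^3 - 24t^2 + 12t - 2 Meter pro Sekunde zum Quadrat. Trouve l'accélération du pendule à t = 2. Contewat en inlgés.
From the given acceleration equation a(t) = -60·t^3 - 24·t^2 + 12·t - 2, we substitute t = 2 to get a = -554.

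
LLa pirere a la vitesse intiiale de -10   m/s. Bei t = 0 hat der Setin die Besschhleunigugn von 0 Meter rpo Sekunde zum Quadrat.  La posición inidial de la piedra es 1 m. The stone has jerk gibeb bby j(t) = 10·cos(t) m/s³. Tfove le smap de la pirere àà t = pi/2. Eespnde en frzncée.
Nous devons dériver notre équation du jerk j(t) = 10·cos(t) 1 fois. En prenant d/dt de j(t), nous trouvons s(t) = -10·sin(t). Nous avons le snap s(t) = -10·sin(t). En substituant t = pi/2: s(pi/2) = -10.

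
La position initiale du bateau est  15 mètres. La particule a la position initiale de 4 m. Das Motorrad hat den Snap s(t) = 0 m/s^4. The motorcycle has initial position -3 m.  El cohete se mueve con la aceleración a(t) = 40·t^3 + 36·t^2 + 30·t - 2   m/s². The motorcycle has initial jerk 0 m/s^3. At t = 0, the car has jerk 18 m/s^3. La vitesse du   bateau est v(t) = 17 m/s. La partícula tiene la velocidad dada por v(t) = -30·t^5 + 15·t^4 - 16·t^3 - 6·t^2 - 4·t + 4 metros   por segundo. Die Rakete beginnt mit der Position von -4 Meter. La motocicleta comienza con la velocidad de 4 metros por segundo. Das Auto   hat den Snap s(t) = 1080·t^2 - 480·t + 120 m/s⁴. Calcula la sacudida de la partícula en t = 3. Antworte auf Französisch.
Pour résoudre ceci, nous devons prendre 2 dérivées de notre équation de la vitesse v(t) = -30·t^5 + 15·t^4 - 16·t^3 - 6·t^2 - 4·t + 4. En prenant d/dt de v(t), nous trouvons a(t) = -150·t^4 + 60·t^3 - 48·t^2 - 12·t - 4. En prenant d/dt de a(t), nous trouvons j(t) = -600·t^3 + 180·t^2 - 96·t - 12. En utilisant j(t) = -600·t^3 + 180·t^2 - 96·t - 12 et en substituant t = 3, nous trouvons j = -14880.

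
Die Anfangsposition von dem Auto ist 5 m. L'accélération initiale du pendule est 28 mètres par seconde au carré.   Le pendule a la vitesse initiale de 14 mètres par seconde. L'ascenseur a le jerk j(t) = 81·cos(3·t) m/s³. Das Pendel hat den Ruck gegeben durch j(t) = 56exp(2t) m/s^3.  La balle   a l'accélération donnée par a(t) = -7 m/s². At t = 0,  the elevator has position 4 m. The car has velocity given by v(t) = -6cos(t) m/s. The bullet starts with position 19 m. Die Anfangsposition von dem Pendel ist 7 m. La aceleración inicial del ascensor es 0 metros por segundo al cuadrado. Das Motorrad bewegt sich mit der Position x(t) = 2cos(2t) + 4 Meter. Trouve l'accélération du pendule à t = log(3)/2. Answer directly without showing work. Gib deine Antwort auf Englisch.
a(log(3)/2) = 84.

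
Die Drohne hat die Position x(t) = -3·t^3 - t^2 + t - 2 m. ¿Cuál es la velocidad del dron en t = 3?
Partiendo de la posición x(t) = -3·t^3 - t^2 + t - 2, tomamos 1 derivada. Tomando d/dt de x(t), encontramos v(t) = -9·t^2 - 2·t + 1. De la ecuación de la velocidad v(t) = -9·t^2 - 2·t + 1, sustituimos t = 3 para obtener v = -86.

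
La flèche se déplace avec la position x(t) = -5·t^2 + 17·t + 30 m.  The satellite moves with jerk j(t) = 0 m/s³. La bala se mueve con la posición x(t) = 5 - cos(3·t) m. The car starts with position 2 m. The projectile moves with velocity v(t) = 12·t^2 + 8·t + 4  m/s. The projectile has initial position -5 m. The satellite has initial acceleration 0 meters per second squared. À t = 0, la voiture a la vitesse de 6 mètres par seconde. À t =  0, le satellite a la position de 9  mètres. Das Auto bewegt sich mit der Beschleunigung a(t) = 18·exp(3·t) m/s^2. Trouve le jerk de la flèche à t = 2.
Pour résoudre ceci, nous devons prendre 3 dérivées de notre équation de la position x(t) = -5·t^2 + 17·t + 30. La dérivée de la position donne la vitesse: v(t) = 17 - 10·t. En prenant d/dt de v(t), nous trouvons a(t) = -10. En dérivant l'accélération, nous obtenons le jerk: j(t) = 0. De l'équation du jerk j(t) = 0, nous substituons t = 2 pour obtenir j = 0.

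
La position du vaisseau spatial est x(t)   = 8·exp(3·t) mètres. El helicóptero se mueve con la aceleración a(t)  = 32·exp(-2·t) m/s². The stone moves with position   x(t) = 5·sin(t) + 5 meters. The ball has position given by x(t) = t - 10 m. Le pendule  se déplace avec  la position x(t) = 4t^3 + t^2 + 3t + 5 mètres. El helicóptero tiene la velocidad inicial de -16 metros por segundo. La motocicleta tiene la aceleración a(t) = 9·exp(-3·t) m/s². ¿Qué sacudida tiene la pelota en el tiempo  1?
Para resolver esto, necesitamos tomar 3 derivadas de nuestra ecuación de la posición x(t) = t - 10. Tomando d/dt de x(t), encontramos v(t) = 1. Tomando d/dt de v(t), encontramos a(t) = 0. Tomando d/dt de a(t), encontramos j(t) = 0. De la ecuación de la sacudida j(t) = 0, sustituimos t = 1 para obtener j = 0.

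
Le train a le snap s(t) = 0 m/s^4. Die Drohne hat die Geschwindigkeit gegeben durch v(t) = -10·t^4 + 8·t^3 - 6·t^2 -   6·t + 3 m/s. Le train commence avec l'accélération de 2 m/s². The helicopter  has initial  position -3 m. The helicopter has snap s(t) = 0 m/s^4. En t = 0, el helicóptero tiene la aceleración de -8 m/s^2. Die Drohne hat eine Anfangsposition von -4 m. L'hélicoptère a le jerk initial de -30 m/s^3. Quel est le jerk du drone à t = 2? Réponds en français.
Pour résoudre ceci, nous devons prendre 2 dérivées de notre équation de la vitesse v(t) = -10·t^4 + 8·t^3 - 6·t^2 - 6·t + 3. La dérivée de la vitesse donne l'accélération: a(t) = -40·t^3 + 24·t^2 - 12·t - 6. La dérivée de l'accélération donne le jerk: j(t) = -120·t^2 + 48·t - 12. Nous avons le jerk j(t) = -120·t^2 + 48·t - 12. En substituant t = 2: j(2) = -396.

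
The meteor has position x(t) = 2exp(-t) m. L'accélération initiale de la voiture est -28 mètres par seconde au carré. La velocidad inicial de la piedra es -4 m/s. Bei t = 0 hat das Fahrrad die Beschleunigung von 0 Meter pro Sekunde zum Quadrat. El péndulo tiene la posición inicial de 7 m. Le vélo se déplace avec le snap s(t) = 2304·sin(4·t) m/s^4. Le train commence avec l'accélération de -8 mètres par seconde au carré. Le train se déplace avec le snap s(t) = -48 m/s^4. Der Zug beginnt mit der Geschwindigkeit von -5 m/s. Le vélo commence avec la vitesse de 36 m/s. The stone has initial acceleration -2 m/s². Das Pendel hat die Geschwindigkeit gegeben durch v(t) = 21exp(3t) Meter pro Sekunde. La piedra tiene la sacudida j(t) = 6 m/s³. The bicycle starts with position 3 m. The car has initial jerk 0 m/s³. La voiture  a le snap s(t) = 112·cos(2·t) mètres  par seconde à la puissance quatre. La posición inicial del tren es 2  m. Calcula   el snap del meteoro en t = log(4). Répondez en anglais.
Starting from position x(t) = 2·exp(-t), we take 4 derivatives. Differentiating position, we get velocity: v(t) = -2·exp(-t). Differentiating velocity, we get acceleration: a(t) = 2·exp(-t). Taking d/dt of a(t), we find j(t) = -2·exp(-t). Taking d/dt of j(t), we find s(t) = 2·exp(-t). From the given snap equation s(t) = 2·exp(-t), we substitute t = log(4) to get s = 1/2.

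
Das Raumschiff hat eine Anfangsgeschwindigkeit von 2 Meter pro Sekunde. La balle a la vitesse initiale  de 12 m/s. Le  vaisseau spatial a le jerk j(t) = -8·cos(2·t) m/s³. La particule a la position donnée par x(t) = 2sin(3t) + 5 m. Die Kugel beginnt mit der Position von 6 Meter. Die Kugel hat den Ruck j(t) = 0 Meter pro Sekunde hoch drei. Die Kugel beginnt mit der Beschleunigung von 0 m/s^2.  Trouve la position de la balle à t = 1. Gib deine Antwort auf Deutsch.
Um dies zu lösen, müssen wir 3 Integrale unserer Gleichung für den Ruck j(t) = 0 finden. Die Stammfunktion von dem Ruck ist die Beschleunigung. Mit a(0) = 0 erhalten wir a(t) = 0. Die Stammfunktion von der Beschleunigung, mit v(0) = 12, ergibt die Geschwindigkeit: v(t) = 12. Mit ∫v(t)dt und Anwendung von x(0) = 6, finden wir x(t) = 12·t + 6. Aus der Gleichung für die Position x(t) = 12·t + 6, setzen wir t = 1 ein und erhalten x = 18.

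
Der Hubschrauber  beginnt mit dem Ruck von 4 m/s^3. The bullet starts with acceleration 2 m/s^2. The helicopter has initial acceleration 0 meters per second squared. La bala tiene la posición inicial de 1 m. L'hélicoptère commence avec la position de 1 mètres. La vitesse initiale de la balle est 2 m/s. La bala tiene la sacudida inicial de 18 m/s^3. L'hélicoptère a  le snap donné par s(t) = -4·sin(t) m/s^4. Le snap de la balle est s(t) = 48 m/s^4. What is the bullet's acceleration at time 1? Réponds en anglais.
To find the answer, we compute 2 antiderivatives of s(t) = 48. Taking ∫s(t)dt and applying j(0) = 18, we find j(t) = 48·t + 18. The integral of jerk, with a(0) = 2, gives acceleration: a(t) = 24·t^2 + 18·t + 2. From the given acceleration equation a(t) = 24·t^2 + 18·t + 2, we substitute t = 1 to get a = 44.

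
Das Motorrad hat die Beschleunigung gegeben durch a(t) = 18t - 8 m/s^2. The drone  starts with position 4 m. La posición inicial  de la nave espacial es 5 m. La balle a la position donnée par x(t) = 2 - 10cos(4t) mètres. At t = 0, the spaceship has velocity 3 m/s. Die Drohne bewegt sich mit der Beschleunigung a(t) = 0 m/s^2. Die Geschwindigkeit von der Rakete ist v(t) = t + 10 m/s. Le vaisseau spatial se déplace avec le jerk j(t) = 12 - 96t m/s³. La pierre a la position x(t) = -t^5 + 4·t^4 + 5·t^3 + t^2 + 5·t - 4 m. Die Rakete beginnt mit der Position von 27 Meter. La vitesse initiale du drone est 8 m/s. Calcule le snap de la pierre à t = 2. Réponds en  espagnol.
Debemos derivar nuestra ecuación de la posición x(t) = -t^5 + 4·t^4 + 5·t^3 + t^2 + 5·t - 4 4 veces. Derivando la posición, obtenemos la velocidad: v(t) = -5·t^4 + 16·t^3 + 15·t^2 + 2·t + 5. Tomando d/dt de v(t), encontramos a(t) = -20·t^3 + 48·t^2 + 30·t + 2. Tomando d/dt de a(t), encontramos j(t) = -60·t^2 + 96·t + 30. Derivando la sacudida, obtenemos el snap: s(t) = 96 - 120·t. Usando s(t) = 96 - 120·t y sustituyendo t = 2, encontramos s = -144.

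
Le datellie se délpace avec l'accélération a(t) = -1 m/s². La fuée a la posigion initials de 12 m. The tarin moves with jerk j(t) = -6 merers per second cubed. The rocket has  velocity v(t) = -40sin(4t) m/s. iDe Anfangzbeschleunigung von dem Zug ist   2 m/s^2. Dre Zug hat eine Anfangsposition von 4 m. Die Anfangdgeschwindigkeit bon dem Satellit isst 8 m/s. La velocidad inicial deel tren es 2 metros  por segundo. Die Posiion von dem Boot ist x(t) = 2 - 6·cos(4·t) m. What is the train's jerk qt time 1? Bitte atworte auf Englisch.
From the given jerk equation j(t) = -6, we substitute t = 1 to get j = -6.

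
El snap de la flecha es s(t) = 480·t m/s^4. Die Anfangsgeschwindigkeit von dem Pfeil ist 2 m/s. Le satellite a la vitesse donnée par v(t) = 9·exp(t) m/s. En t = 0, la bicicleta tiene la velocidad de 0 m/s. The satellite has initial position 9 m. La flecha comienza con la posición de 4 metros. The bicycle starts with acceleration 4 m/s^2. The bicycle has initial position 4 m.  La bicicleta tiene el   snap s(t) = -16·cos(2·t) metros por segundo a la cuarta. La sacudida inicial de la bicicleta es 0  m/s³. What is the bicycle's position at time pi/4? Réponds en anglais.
Starting from snap s(t) = -16·cos(2·t), we take 4 integrals. Finding the integral of s(t) and using j(0) = 0: j(t) = -8·sin(2·t). Taking ∫j(t)dt and applying a(0) = 4, we find a(t) = 4·cos(2·t). Integrating acceleration and using the initial condition v(0) = 0, we get v(t) = 2·sin(2·t). The integral of velocity, with x(0) = 4, gives position: x(t) = 5 - cos(2·t). Using x(t) = 5 - cos(2·t) and substituting t = pi/4, we find x = 5.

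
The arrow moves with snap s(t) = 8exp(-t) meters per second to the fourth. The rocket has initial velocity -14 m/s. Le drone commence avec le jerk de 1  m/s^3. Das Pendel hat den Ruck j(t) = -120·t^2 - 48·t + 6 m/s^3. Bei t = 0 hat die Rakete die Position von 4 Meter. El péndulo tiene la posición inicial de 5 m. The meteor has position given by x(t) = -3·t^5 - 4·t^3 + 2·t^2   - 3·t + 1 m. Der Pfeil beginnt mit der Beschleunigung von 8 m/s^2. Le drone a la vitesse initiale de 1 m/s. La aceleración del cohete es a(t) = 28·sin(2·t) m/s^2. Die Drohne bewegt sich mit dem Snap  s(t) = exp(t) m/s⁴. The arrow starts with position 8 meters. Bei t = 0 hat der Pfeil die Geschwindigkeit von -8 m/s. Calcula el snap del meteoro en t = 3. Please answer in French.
En partant de la position x(t) = -3·t^5 - 4·t^3 + 2·t^2 - 3·t + 1, nous prenons 4 dérivées. En prenant d/dt de x(t), nous trouvons v(t) = -15·t^4 - 12·t^2 + 4·t - 3. En dérivant la vitesse, nous obtenons l'accélération: a(t) = -60·t^3 - 24·t + 4. La dérivée de l'accélération donne le jerk: j(t) = -180·t^2 - 24. La dérivée du jerk donne le snap: s(t) = -360·t. En utilisant s(t) = -360·t et en substituant t = 3, nous trouvons s = -1080.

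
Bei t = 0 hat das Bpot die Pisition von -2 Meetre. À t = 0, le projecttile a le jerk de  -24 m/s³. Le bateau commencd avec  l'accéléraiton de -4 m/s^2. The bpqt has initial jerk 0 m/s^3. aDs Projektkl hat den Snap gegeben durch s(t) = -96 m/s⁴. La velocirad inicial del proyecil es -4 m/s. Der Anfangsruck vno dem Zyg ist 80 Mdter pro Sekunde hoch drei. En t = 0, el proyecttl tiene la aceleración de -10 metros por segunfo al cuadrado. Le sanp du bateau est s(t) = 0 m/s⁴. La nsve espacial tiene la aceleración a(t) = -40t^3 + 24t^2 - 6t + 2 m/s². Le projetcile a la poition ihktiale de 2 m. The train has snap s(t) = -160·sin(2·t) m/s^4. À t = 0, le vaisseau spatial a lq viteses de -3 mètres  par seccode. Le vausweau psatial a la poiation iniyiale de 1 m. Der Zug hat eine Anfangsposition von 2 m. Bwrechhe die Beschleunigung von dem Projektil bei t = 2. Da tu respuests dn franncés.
En partant du snap s(t) = -96, nous prenons 2 intégrales. L'intégrale du snap est le jerk. En utilisant j(0) = -24, nous obtenons j(t) = -96·t - 24. En prenant ∫j(t)dt et en appliquant a(0) = -10, nous trouvons a(t) = -48·t^2 - 24·t - 10. De l'équation de l'accélération a(t) = -48·t^2 - 24·t - 10, nous substituons t = 2 pour obtenir a = -250.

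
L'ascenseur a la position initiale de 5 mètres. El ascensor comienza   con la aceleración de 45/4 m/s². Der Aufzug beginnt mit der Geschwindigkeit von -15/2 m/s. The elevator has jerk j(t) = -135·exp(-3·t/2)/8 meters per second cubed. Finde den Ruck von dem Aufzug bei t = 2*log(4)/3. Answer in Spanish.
Usando j(t) = -135·exp(-3·t/2)/8 y sustituyendo t = 2*log(4)/3, encontramos j = -135/32.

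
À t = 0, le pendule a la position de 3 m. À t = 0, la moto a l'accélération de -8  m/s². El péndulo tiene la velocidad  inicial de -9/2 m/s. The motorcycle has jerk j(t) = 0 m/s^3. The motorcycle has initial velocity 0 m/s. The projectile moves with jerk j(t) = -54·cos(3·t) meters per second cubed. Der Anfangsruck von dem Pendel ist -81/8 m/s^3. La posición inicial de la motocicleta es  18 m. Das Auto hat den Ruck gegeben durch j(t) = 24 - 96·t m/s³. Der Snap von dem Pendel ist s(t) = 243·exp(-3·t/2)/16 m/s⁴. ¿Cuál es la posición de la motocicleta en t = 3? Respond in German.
Wir müssen unsere Gleichung für den Ruck j(t) = 0 3-mal integrieren. Durch Integration von dem Ruck und Verwendung der Anfangsbedingung a(0) = -8, erhalten wir a(t) = -8. Die Stammfunktion von der Beschleunigung ist die Geschwindigkeit. Mit v(0) = 0 erhalten wir v(t) = -8·t. Das Integral von der Geschwindigkeit ist die Position. Mit x(0) = 18 erhalten wir x(t) = 18 - 4·t^2. Aus der Gleichung für die Position x(t) = 18 - 4·t^2, setzen wir t = 3 ein und erhalten x = -18.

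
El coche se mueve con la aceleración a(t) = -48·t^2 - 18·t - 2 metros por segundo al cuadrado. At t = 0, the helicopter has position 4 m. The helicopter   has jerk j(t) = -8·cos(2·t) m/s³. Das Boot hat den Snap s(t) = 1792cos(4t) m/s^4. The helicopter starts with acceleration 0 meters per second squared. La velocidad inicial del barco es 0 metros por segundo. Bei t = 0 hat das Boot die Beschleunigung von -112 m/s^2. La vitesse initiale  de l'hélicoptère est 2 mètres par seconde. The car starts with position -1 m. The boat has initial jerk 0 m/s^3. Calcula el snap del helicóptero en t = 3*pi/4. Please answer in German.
Um dies zu lösen, müssen wir 1 Ableitung unserer Gleichung für den Ruck j(t) = -8·cos(2·t) nehmen. Durch Ableiten von dem Ruck erhalten wir den Snap: s(t) = 16·sin(2·t). Mit s(t) = 16·sin(2·t) und Einsetzen von t = 3*pi/4, finden wir s = -16.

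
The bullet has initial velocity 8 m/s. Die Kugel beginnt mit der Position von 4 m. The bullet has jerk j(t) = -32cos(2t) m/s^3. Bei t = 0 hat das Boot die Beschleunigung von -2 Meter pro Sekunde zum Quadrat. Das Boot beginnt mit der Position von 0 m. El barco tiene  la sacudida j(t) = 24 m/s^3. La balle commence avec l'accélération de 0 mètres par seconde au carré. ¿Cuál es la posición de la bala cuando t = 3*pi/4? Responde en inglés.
To find the answer, we compute 3 antiderivatives of j(t) = -32·cos(2·t). The integral of jerk is acceleration. Using a(0) = 0, we get a(t) = -16·sin(2·t). Finding the integral of a(t) and using v(0) = 8: v(t) = 8·cos(2·t). The antiderivative of velocity, with x(0) = 4, gives position: x(t) = 4·sin(2·t) + 4. From the given position equation x(t) = 4·sin(2·t) + 4, we substitute t = 3*pi/4 to get x = 0.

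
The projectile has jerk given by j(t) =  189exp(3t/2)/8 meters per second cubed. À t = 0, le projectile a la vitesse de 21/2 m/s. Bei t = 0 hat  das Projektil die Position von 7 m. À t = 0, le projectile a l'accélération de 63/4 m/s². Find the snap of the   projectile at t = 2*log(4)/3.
Starting from jerk j(t) = 189·exp(3·t/2)/8, we take 1 derivative. Taking d/dt of j(t), we find s(t) = 567·exp(3·t/2)/16. From the given snap equation s(t) = 567·exp(3·t/2)/16, we substitute t = 2*log(4)/3 to get s = 567/4.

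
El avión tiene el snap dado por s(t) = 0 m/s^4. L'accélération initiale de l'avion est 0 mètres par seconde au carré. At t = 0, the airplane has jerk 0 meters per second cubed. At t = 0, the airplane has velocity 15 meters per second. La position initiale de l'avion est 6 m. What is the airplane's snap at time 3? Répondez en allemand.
Wir haben den Snap s(t) = 0. Durch Einsetzen von t = 3: s(3) = 0.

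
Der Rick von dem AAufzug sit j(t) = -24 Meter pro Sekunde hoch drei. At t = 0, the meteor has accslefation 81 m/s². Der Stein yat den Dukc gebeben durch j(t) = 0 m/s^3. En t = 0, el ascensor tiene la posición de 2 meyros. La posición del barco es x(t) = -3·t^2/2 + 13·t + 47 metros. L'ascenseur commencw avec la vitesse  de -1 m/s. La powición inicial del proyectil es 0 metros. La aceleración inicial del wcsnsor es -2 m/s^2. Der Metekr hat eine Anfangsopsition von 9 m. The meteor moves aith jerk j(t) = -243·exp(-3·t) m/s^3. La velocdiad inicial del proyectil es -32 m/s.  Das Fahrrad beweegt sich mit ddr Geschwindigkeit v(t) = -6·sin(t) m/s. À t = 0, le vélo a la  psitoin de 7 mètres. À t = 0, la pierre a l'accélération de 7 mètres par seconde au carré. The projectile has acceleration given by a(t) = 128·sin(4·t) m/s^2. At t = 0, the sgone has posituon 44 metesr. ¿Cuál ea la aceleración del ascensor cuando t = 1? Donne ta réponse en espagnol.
Debemos encontrar la integral de nuestra ecuación de la sacudida j(t) = -24 1 vez. La integral de la sacudida es la aceleración. Usando a(0) = -2, obtenemos a(t) = -24·t - 2. De la ecuación de la aceleración a(t) = -24·t - 2, sustituimos t = 1 para obtener a = -26.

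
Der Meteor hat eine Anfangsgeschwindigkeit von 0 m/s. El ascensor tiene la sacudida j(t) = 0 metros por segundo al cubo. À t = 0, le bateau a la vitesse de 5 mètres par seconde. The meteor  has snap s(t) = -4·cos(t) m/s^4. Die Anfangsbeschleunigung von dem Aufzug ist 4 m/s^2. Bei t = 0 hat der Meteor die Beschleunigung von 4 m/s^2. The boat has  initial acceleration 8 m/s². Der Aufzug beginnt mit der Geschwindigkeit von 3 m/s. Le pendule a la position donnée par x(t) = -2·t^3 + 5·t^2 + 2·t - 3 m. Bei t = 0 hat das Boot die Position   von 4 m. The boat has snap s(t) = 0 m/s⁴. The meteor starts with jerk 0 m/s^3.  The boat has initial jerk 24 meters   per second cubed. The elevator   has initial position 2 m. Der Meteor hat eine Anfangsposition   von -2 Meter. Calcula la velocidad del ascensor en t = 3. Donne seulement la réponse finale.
La respuesta es 15.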